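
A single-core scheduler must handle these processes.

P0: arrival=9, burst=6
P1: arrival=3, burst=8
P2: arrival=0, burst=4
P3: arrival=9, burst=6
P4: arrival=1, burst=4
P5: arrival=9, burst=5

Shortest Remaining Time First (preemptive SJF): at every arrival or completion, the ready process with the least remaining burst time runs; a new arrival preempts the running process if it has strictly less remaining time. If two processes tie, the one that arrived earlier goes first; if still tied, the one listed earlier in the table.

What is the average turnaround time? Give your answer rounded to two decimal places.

12.33

Gantt: | P2 0-4 | P4 4-8 | P1 8-9 | P5 9-14 | P0 14-20 | P3 20-26 | P1 26-33 |
Completion: P0=20  P1=33  P2=4  P3=26  P4=8  P5=14
Turnaround times: P0=11, P1=30, P2=4, P3=17, P4=7, P5=5
Average turnaround = (11+30+4+17+7+5) / 6 = 74/6 = 12.33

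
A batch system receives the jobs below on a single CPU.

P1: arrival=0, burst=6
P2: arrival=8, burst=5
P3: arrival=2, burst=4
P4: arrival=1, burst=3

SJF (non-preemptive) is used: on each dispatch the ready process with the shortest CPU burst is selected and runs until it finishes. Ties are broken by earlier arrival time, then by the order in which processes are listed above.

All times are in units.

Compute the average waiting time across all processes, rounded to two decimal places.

4.25

Timeline: | P1 0-6 | P4 6-9 | P3 9-13 | P2 13-18 |
Completion: P1=6  P2=18  P3=13  P4=9
Turnaround (C−A): P1=6  P2=10  P3=11  P4=8
Waiting times: P1=0, P2=5, P3=7, P4=5
Average waiting = (0+5+7+5) / 4 = 17/4 = 4.25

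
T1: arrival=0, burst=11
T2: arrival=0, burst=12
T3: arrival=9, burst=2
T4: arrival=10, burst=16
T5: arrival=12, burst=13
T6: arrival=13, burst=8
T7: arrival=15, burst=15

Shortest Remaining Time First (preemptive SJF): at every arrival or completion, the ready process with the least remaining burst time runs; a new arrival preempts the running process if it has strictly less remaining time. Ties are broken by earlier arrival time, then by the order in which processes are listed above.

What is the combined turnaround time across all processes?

Gantt: | T1 0-11 | T3 11-13 | T6 13-21 | T2 21-33 | T5 33-46 | T7 46-61 | T4 61-77 |
Completion: T1=11  T2=33  T3=13  T4=77  T5=46  T6=21  T7=61
Turnaround (C−A): T1=11  T2=33  T3=4  T4=67  T5=34  T6=8  T7=46
Turnaround = completion − arrival: T1=11, T2=33, T3=4, T4=67, T5=34, T6=8, T7=46
Total turnaround = 11 + 33 + 4 + 67 + 34 + 8 + 46 = 203

203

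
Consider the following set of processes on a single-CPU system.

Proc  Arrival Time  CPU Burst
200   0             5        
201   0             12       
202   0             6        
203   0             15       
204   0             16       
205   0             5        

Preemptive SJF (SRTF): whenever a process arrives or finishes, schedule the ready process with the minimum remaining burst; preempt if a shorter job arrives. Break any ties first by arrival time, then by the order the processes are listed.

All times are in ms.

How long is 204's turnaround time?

59

Timeline: | 200 0-5 | 205 5-10 | 202 10-16 | 201 16-28 | 203 28-43 | 204 43-59 |
Completion: 200=5  201=28  202=16  203=43  204=59  205=10
Turnaround (C−A): 200=5  201=28  202=16  203=43  204=59  205=10
Turnaround(204) = completion − arrival = 59 − 0 = 59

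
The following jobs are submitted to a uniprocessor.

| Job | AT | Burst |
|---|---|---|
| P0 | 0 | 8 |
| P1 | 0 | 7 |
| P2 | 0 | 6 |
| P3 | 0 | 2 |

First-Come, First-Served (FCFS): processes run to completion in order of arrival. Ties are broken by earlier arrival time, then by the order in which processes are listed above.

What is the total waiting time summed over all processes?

Schedule: | P0 0-8 | P1 8-15 | P2 15-21 | P3 21-23 |
Completion: P0=8  P1=15  P2=21  P3=23
Waiting = turnaround − burst: P0=0, P1=8, P2=15, P3=21
Total waiting = 0 + 8 + 15 + 21 = 44

44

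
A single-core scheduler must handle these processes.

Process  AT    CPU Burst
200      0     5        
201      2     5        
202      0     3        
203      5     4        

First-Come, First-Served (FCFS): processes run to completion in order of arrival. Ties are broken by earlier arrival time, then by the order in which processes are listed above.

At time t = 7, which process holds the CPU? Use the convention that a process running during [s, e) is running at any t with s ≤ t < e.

Gantt: | 200 0-5 | 202 5-8 | 201 8-13 | 203 13-17 |
Completion: 200=5  201=13  202=8  203=17
Turnaround (C−A): 200=5  201=11  202=8  203=12

202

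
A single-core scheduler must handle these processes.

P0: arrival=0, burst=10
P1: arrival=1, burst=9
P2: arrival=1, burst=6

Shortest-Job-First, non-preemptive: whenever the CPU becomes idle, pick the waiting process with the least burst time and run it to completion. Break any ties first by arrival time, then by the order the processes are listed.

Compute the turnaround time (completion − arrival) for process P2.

15

Gantt: | P0 0-10 | P2 10-16 | P1 16-25 |
Completion: P0=10  P1=25  P2=16
Turnaround(P2) = completion − arrival = 16 − 1 = 15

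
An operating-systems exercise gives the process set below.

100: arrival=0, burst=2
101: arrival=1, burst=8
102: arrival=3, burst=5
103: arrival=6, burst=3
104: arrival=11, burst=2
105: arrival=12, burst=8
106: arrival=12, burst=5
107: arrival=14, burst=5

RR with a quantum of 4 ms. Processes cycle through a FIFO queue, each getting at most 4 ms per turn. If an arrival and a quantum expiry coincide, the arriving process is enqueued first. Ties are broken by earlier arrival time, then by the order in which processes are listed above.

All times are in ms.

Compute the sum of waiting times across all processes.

Timeline: | 100 0-2 | 101 2-6 | 102 6-10 | 103 10-13 | 101 13-17 | 102 17-18 | 104 18-20 | 105 20-24 | 106 24-28 | 107 28-32 | 105 32-36 | 106 36-37 | 107 37-38 |
Completion: 100=2  101=17  102=18  103=13  104=20  105=36  106=37  107=38
Turnaround (C−A): 100=2  101=16  102=15  103=7  104=9  105=24  106=25  107=24
Waiting = turnaround − burst: 100=0, 101=8, 102=10, 103=4, 104=7, 105=16, 106=20, 107=19
Total waiting = 0 + 8 + 10 + 4 + 7 + 16 + 20 + 19 = 84

84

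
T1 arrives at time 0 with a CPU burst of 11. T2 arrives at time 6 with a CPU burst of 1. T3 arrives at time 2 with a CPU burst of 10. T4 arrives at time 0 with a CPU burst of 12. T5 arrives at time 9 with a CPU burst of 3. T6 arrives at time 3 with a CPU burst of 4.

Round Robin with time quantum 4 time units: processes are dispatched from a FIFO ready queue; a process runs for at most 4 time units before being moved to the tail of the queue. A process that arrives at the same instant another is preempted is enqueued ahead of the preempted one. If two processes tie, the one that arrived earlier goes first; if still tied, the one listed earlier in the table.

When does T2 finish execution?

21

Timeline: | T1 0-4 | T4 4-8 | T3 8-12 | T6 12-16 | T1 16-20 | T2 20-21 | T4 21-25 | T5 25-28 | T3 28-32 | T1 32-35 | T4 35-39 | T3 39-41 |
Completion: T1=35  T2=21  T3=41  T4=39  T5=28  T6=16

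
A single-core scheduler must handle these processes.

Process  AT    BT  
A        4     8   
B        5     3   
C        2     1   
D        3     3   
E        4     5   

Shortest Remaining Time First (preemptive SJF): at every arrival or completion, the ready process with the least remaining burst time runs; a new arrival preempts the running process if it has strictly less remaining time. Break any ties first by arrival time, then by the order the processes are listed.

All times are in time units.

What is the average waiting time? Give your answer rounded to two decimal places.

3.20

Schedule: | idle 0-2 | C 2-3 | D 3-6 | B 6-9 | E 9-14 | A 14-22 |
Completion: A=22  B=9  C=3  D=6  E=14
Turnaround (C−A): A=18  B=4  C=1  D=3  E=10
Waiting times: A=10, B=1, C=0, D=0, E=5
Average waiting = (10+1+0+0+5) / 5 = 16/5 = 3.20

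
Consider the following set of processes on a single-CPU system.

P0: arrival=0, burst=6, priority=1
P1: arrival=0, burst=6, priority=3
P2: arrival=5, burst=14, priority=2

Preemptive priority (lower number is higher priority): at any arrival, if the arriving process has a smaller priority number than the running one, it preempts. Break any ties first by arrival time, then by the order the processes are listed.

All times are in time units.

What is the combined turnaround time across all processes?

47

Schedule: | P0 0-6 | P2 6-20 | P1 20-26 |
Completion: P0=6  P1=26  P2=20
Turnaround (C−A): P0=6  P1=26  P2=15
Turnaround = completion − arrival: P0=6, P1=26, P2=15
Total turnaround = 6 + 26 + 15 = 47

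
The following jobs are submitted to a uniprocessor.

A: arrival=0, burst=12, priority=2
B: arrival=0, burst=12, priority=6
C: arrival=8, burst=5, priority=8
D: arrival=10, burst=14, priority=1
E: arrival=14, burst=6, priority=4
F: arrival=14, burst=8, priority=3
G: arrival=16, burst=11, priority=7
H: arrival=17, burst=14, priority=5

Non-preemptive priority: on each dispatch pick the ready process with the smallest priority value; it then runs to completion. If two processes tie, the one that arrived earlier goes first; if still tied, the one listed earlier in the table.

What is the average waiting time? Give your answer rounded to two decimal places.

28.75

Schedule: | A 0-12 | D 12-26 | F 26-34 | E 34-40 | H 40-54 | B 54-66 | G 66-77 | C 77-82 |
Completion: A=12  B=66  C=82  D=26  E=40  F=34  G=77  H=54
Turnaround (C−A): A=12  B=66  C=74  D=16  E=26  F=20  G=61  H=37
Waiting times: A=0, B=54, C=69, D=2, E=20, F=12, G=50, H=23
Average waiting = (0+54+69+2+20+12+50+23) / 8 = 230/8 = 28.75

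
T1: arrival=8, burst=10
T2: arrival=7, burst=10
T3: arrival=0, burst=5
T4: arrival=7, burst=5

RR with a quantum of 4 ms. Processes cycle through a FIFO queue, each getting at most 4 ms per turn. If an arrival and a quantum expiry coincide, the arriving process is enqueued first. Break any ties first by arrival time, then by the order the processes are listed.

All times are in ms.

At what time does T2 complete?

Gantt: | T3 0-5 | idle 5-7 | T2 7-11 | T4 11-15 | T1 15-19 | T2 19-23 | T4 23-24 | T1 24-28 | T2 28-30 | T1 30-32 |
Completion: T1=32  T2=30  T3=5  T4=24
Turnaround (C−A): T1=24  T2=23  T3=5  T4=17

30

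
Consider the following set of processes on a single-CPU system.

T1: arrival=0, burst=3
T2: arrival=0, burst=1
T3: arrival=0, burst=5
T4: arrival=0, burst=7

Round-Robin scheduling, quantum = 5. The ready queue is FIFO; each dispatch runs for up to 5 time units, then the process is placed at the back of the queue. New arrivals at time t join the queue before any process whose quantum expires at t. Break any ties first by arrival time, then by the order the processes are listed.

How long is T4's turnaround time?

16

Timeline: | T1 0-3 | T2 3-4 | T3 4-9 | T4 9-16 |
Completion: T1=3  T2=4  T3=9  T4=16
Turnaround(T4) = completion − arrival = 16 − 0 = 16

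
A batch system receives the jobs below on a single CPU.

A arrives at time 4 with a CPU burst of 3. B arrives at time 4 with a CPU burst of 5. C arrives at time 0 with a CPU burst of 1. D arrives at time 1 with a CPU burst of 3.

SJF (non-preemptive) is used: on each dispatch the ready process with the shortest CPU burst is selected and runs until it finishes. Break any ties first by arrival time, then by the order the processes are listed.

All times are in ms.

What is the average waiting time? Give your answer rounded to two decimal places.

0.75

Gantt: | C 0-1 | D 1-4 | A 4-7 | B 7-12 |
Completion: A=7  B=12  C=1  D=4
Turnaround (C−A): A=3  B=8  C=1  D=3
Waiting times: A=0, B=3, C=0, D=0
Average waiting = (0+3+0+0) / 4 = 3/4 = 0.75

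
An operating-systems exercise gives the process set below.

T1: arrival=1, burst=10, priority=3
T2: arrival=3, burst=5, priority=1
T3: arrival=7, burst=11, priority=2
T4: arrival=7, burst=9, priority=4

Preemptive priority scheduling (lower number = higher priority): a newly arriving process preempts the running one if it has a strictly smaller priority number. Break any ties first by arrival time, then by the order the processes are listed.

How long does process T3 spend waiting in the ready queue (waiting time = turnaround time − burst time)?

Timeline: | idle 0-1 | T1 1-3 | T2 3-8 | T3 8-19 | T1 19-27 | T4 27-36 |
Completion: T1=27  T2=8  T3=19  T4=36
Turnaround (C−A): T1=26  T2=5  T3=12  T4=29
Waiting(T3) = turnaround − burst = 12 − 11 = 1

1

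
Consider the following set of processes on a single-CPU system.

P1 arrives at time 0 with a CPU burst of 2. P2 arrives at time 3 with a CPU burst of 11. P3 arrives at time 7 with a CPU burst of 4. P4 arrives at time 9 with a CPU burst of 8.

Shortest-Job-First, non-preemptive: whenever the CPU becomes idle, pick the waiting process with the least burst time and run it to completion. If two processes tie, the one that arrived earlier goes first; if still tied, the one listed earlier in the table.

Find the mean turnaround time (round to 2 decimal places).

Gantt: | P1 0-2 | idle 2-3 | P2 3-14 | P3 14-18 | P4 18-26 |
Completion: P1=2  P2=14  P3=18  P4=26
Turnaround (C−A): P1=2  P2=11  P3=11  P4=17
Turnaround times: P1=2, P2=11, P3=11, P4=17
Average turnaround = (2+11+11+17) / 4 = 41/4 = 10.25

10.25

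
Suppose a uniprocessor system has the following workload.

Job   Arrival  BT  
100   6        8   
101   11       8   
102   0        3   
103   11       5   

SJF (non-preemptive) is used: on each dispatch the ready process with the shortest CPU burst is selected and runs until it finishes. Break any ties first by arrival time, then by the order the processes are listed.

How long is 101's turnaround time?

Gantt: | 102 0-3 | idle 3-6 | 100 6-14 | 103 14-19 | 101 19-27 |
Completion: 100=14  101=27  102=3  103=19
Turnaround (C−A): 100=8  101=16  102=3  103=8
Turnaround(101) = completion − arrival = 27 − 11 = 16

16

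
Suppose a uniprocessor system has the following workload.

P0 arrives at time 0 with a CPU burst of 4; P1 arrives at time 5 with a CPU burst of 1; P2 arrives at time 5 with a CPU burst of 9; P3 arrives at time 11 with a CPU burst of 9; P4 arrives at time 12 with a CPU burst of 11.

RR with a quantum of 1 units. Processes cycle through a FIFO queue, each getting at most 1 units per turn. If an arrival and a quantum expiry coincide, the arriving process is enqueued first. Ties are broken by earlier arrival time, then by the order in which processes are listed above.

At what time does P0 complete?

4

Timeline: | P0 0-4 | idle 4-5 | P1 5-6 | P2 6-11 | P3 11-12 | P2 12-13 | P4 13-14 | P3 14-15 | P2 15-16 | P4 16-17 | P3 17-18 | P2 18-19 | P4 19-20 | P3 20-21 | P2 21-22 | P4 22-23 | P3 23-24 | P4 24-25 | P3 25-26 | P4 26-27 | P3 27-28 | P4 28-29 | P3 29-30 | P4 30-31 | P3 31-32 | P4 32-35 |
Completion: P0=4  P1=6  P2=22  P3=32  P4=35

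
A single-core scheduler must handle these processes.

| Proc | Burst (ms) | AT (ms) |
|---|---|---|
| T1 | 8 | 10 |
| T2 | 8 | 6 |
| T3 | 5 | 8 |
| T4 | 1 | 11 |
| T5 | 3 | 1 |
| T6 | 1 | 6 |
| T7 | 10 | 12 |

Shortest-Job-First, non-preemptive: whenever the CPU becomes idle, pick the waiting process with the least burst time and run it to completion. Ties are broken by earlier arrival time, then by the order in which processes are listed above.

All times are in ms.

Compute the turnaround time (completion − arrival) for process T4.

5

Schedule: | idle 0-1 | T5 1-4 | idle 4-6 | T6 6-7 | T2 7-15 | T4 15-16 | T3 16-21 | T1 21-29 | T7 29-39 |
Completion: T1=29  T2=15  T3=21  T4=16  T5=4  T6=7  T7=39
Turnaround(T4) = completion − arrival = 16 − 11 = 5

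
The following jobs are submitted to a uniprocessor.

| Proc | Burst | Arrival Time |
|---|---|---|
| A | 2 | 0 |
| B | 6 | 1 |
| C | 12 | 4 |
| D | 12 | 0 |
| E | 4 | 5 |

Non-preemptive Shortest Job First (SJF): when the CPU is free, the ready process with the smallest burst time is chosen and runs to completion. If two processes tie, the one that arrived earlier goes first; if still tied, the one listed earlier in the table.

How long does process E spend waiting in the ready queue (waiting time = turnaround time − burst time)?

Gantt: | A 0-2 | B 2-8 | E 8-12 | D 12-24 | C 24-36 |
Completion: A=2  B=8  C=36  D=24  E=12
Turnaround (C−A): A=2  B=7  C=32  D=24  E=7
Waiting(E) = turnaround − burst = 7 − 4 = 3

3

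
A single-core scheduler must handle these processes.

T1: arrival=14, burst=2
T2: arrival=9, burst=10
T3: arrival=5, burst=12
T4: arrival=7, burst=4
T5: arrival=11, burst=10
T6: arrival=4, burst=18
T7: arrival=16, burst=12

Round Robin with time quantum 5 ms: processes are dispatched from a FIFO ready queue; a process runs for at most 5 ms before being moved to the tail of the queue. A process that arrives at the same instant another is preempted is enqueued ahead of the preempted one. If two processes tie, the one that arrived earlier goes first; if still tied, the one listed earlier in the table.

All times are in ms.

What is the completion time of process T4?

18

Gantt: | idle 0-4 | T6 4-9 | T3 9-14 | T4 14-18 | T2 18-23 | T6 23-28 | T5 28-33 | T1 33-35 | T3 35-40 | T7 40-45 | T2 45-50 | T6 50-55 | T5 55-60 | T3 60-62 | T7 62-67 | T6 67-70 | T7 70-72 |
Completion: T1=35  T2=50  T3=62  T4=18  T5=60  T6=70  T7=72
Turnaround (C−A): T1=21  T2=41  T3=57  T4=11  T5=49  T6=66  T7=56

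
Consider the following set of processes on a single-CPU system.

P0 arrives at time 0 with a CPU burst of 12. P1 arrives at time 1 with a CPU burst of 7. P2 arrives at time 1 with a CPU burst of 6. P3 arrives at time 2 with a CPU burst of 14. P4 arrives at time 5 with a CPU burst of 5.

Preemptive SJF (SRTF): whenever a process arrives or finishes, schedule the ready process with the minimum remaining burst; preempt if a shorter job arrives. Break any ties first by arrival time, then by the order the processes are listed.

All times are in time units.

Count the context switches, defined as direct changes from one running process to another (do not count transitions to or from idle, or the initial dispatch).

Gantt: | P0 0-1 | P2 1-7 | P4 7-12 | P1 12-19 | P0 19-30 | P3 30-44 |
Completion: P0=30  P1=19  P2=7  P3=44  P4=12
Turnaround (C−A): P0=30  P1=18  P2=6  P3=42  P4=7

5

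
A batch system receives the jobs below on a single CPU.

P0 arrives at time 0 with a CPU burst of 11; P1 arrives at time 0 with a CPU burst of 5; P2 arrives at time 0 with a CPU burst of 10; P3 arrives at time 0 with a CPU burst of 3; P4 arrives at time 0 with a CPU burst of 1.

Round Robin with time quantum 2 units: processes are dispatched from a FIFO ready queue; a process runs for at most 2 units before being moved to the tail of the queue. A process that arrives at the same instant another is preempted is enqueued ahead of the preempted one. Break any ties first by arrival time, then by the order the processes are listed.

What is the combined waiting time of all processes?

Gantt: | P0 0-2 | P1 2-4 | P2 4-6 | P3 6-8 | P4 8-9 | P0 9-11 | P1 11-13 | P2 13-15 | P3 15-16 | P0 16-18 | P1 18-19 | P2 19-21 | P0 21-23 | P2 23-25 | P0 25-27 | P2 27-29 | P0 29-30 |
Completion: P0=30  P1=19  P2=29  P3=16  P4=9
Turnaround (C−A): P0=30  P1=19  P2=29  P3=16  P4=9
Waiting = turnaround − burst: P0=19, P1=14, P2=19, P3=13, P4=8
Total waiting = 19 + 14 + 19 + 13 + 8 = 73

73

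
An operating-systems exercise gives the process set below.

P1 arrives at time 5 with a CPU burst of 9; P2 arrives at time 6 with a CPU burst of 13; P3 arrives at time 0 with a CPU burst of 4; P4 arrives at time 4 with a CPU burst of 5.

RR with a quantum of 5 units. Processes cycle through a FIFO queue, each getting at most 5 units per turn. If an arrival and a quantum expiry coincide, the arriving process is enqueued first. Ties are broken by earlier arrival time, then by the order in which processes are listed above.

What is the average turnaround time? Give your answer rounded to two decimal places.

13.00

Gantt: | P3 0-4 | P4 4-9 | P1 9-14 | P2 14-19 | P1 19-23 | P2 23-31 |
Completion: P1=23  P2=31  P3=4  P4=9
Turnaround (C−A): P1=18  P2=25  P3=4  P4=5
Turnaround times: P1=18, P2=25, P3=4, P4=5
Average turnaround = (18+25+4+5) / 4 = 52/4 = 13.00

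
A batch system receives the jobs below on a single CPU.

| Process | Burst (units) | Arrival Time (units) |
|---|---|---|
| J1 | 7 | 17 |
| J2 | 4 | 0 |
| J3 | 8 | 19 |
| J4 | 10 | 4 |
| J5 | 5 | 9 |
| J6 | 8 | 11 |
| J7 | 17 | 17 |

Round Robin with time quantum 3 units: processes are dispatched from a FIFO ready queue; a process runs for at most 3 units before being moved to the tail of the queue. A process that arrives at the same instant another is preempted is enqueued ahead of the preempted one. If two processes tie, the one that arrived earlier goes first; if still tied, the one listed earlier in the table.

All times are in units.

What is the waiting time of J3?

24

Timeline: | J2 0-4 | J4 4-10 | J5 10-13 | J4 13-16 | J6 16-19 | J5 19-21 | J4 21-22 | J1 22-25 | J7 25-28 | J3 28-31 | J6 31-34 | J1 34-37 | J7 37-40 | J3 40-43 | J6 43-45 | J1 45-46 | J7 46-49 | J3 49-51 | J7 51-59 |
Completion: J1=46  J2=4  J3=51  J4=22  J5=21  J6=45  J7=59
Waiting(J3) = turnaround − burst = 32 − 8 = 24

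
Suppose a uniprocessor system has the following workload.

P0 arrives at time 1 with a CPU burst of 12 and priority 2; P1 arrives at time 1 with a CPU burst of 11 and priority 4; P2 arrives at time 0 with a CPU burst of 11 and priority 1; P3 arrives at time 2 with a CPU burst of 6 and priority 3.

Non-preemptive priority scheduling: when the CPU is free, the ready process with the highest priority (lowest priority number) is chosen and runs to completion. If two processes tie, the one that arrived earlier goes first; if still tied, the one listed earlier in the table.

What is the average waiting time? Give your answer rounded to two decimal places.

Gantt: | P2 0-11 | P0 11-23 | P3 23-29 | P1 29-40 |
Completion: P0=23  P1=40  P2=11  P3=29
Turnaround (C−A): P0=22  P1=39  P2=11  P3=27
Waiting times: P0=10, P1=28, P2=0, P3=21
Average waiting = (10+28+0+21) / 4 = 59/4 = 14.75

14.75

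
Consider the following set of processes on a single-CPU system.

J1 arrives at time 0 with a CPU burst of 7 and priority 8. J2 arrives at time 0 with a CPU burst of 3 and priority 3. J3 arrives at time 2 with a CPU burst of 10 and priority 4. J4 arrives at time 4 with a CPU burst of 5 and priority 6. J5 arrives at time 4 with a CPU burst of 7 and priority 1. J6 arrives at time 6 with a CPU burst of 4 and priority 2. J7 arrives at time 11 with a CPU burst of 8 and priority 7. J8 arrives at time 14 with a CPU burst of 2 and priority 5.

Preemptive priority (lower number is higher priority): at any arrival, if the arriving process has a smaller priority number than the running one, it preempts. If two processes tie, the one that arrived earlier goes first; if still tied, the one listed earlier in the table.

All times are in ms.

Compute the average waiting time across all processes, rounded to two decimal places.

Timeline: | J2 0-3 | J3 3-4 | J5 4-11 | J6 11-15 | J3 15-24 | J8 24-26 | J4 26-31 | J7 31-39 | J1 39-46 |
Completion: J1=46  J2=3  J3=24  J4=31  J5=11  J6=15  J7=39  J8=26
Waiting times: J1=39, J2=0, J3=12, J4=22, J5=0, J6=5, J7=20, J8=10
Average waiting = (39+0+12+22+0+5+20+10) / 8 = 108/8 = 13.50

13.50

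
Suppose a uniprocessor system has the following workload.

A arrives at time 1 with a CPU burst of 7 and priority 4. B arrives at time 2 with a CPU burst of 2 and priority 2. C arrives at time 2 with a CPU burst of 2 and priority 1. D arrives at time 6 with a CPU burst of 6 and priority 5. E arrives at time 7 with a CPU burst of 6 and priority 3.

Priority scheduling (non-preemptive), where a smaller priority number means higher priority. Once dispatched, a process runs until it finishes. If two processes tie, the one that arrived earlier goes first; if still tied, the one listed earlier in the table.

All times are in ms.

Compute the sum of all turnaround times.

54

Gantt: | idle 0-1 | A 1-8 | C 8-10 | B 10-12 | E 12-18 | D 18-24 |
Completion: A=8  B=12  C=10  D=24  E=18
Turnaround = completion − arrival: A=7, B=10, C=8, D=18, E=11
Total turnaround = 7 + 10 + 8 + 18 + 11 = 54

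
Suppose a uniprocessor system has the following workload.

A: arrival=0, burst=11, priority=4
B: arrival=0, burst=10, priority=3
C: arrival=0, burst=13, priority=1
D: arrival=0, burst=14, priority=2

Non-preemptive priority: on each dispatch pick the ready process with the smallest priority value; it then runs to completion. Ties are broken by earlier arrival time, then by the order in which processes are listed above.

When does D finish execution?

27

Schedule: | C 0-13 | D 13-27 | B 27-37 | A 37-48 |
Completion: A=48  B=37  C=13  D=27
Turnaround (C−A): A=48  B=37  C=13  D=27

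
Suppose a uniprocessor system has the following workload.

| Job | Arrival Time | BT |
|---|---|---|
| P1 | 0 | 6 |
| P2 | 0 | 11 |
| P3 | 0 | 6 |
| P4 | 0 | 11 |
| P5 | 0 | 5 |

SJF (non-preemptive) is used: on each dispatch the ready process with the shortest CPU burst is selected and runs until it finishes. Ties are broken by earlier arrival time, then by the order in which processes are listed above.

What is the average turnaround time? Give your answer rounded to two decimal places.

Timeline: | P5 0-5 | P1 5-11 | P3 11-17 | P2 17-28 | P4 28-39 |
Completion: P1=11  P2=28  P3=17  P4=39  P5=5
Turnaround (C−A): P1=11  P2=28  P3=17  P4=39  P5=5
Turnaround times: P1=11, P2=28, P3=17, P4=39, P5=5
Average turnaround = (11+28+17+39+5) / 5 = 100/5 = 20.00

20.00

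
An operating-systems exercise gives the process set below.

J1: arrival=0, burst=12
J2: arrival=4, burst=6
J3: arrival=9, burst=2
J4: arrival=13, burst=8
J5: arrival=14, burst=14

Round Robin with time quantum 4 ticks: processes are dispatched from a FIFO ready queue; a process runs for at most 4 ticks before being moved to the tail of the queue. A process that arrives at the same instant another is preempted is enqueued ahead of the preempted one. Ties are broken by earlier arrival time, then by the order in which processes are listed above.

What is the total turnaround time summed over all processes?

Gantt: | J1 0-4 | J2 4-8 | J1 8-12 | J2 12-14 | J3 14-16 | J1 16-20 | J4 20-24 | J5 24-28 | J4 28-32 | J5 32-42 |
Completion: J1=20  J2=14  J3=16  J4=32  J5=42
Turnaround (C−A): J1=20  J2=10  J3=7  J4=19  J5=28
Turnaround = completion − arrival: J1=20, J2=10, J3=7, J4=19, J5=28
Total turnaround = 20 + 10 + 7 + 19 + 28 = 84

84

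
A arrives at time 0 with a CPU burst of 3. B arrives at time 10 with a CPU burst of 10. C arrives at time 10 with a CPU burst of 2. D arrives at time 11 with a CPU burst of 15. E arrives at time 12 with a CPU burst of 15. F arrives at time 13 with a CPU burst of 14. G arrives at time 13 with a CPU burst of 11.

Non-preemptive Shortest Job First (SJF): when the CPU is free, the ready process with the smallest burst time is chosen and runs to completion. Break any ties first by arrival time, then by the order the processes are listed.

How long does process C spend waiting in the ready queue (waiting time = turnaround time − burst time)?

0

Gantt: | A 0-3 | idle 3-10 | C 10-12 | B 12-22 | G 22-33 | F 33-47 | D 47-62 | E 62-77 |
Completion: A=3  B=22  C=12  D=62  E=77  F=47  G=33
Turnaround (C−A): A=3  B=12  C=2  D=51  E=65  F=34  G=20
Waiting(C) = turnaround − burst = 2 − 2 = 0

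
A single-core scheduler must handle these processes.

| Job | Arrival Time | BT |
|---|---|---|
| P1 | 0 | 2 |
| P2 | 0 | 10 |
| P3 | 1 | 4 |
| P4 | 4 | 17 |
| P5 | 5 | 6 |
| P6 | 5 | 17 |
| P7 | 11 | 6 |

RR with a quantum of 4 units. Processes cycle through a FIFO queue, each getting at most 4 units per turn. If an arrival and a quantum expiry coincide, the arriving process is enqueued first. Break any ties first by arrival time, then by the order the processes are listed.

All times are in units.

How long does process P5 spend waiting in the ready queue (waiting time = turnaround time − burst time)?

Schedule: | P1 0-2 | P2 2-6 | P3 6-10 | P4 10-14 | P5 14-18 | P6 18-22 | P2 22-26 | P7 26-30 | P4 30-34 | P5 34-36 | P6 36-40 | P2 40-42 | P7 42-44 | P4 44-48 | P6 48-52 | P4 52-56 | P6 56-60 | P4 60-61 | P6 61-62 |
Completion: P1=2  P2=42  P3=10  P4=61  P5=36  P6=62  P7=44
Waiting(P5) = turnaround − burst = 31 − 6 = 25

25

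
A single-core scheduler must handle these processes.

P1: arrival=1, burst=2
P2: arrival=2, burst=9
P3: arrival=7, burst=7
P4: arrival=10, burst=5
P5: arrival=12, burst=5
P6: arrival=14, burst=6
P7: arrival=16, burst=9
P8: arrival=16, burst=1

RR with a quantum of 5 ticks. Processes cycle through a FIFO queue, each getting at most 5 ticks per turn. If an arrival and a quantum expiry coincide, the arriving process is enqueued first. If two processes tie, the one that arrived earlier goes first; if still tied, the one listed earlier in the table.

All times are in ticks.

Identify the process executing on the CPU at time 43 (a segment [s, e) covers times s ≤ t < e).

P7

Timeline: | idle 0-1 | P1 1-3 | P2 3-8 | P3 8-13 | P2 13-17 | P4 17-22 | P5 22-27 | P3 27-29 | P6 29-34 | P7 34-39 | P8 39-40 | P6 40-41 | P7 41-45 |
Completion: P1=3  P2=17  P3=29  P4=22  P5=27  P6=41  P7=45  P8=40
Turnaround (C−A): P1=2  P2=15  P3=22  P4=12  P5=15  P6=27  P7=29  P8=24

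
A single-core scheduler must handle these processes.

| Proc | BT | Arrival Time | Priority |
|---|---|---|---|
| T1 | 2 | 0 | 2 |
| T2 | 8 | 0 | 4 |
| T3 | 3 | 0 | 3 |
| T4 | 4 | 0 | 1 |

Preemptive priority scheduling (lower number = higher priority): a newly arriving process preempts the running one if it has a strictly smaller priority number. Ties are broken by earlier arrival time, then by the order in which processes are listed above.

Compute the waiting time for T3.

Schedule: | T4 0-4 | T1 4-6 | T3 6-9 | T2 9-17 |
Completion: T1=6  T2=17  T3=9  T4=4
Turnaround (C−A): T1=6  T2=17  T3=9  T4=4
Waiting(T3) = turnaround − burst = 9 − 3 = 6

6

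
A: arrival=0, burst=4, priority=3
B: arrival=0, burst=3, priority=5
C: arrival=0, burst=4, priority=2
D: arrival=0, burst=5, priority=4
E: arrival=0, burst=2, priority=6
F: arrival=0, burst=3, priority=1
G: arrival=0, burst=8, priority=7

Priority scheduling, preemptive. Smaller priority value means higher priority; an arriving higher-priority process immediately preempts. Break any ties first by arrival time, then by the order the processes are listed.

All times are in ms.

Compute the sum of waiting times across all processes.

Timeline: | F 0-3 | C 3-7 | A 7-11 | D 11-16 | B 16-19 | E 19-21 | G 21-29 |
Completion: A=11  B=19  C=7  D=16  E=21  F=3  G=29
Turnaround (C−A): A=11  B=19  C=7  D=16  E=21  F=3  G=29
Waiting = turnaround − burst: A=7, B=16, C=3, D=11, E=19, F=0, G=21
Total waiting = 7 + 16 + 3 + 11 + 19 + 0 + 21 = 77

77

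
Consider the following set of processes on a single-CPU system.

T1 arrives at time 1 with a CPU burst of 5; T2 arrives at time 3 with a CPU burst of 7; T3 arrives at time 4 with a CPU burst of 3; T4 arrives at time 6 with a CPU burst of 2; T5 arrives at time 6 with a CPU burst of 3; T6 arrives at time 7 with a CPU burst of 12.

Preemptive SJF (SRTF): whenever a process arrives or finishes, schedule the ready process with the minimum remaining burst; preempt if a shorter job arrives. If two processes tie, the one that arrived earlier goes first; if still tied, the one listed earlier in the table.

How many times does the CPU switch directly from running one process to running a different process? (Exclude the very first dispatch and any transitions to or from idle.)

5

Gantt: | idle 0-1 | T1 1-6 | T4 6-8 | T3 8-11 | T5 11-14 | T2 14-21 | T6 21-33 |
Completion: T1=6  T2=21  T3=11  T4=8  T5=14  T6=33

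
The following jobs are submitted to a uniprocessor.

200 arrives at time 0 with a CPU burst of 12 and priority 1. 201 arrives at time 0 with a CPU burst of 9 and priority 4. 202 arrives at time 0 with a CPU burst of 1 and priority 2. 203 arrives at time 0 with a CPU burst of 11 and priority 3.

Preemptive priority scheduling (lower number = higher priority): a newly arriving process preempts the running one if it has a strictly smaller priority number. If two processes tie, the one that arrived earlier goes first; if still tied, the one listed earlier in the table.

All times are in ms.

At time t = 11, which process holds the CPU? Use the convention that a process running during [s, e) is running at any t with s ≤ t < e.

Timeline: | 200 0-12 | 202 12-13 | 203 13-24 | 201 24-33 |
Completion: 200=12  201=33  202=13  203=24
Turnaround (C−A): 200=12  201=33  202=13  203=24

200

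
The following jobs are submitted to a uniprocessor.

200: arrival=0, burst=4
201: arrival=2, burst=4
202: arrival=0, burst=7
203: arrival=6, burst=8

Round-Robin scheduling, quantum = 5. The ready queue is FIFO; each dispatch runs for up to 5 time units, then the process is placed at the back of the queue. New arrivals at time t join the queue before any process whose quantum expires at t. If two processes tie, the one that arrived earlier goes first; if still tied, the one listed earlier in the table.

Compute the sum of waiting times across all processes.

29

Timeline: | 200 0-4 | 202 4-9 | 201 9-13 | 203 13-18 | 202 18-20 | 203 20-23 |
Completion: 200=4  201=13  202=20  203=23
Turnaround (C−A): 200=4  201=11  202=20  203=17
Waiting = turnaround − burst: 200=0, 201=7, 202=13, 203=9
Total waiting = 0 + 7 + 13 + 9 = 29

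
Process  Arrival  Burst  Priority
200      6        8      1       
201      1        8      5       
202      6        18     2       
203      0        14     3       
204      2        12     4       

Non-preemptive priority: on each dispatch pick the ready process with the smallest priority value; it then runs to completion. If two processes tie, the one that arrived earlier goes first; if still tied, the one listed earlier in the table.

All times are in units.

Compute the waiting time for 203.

Schedule: | 203 0-14 | 200 14-22 | 202 22-40 | 204 40-52 | 201 52-60 |
Completion: 200=22  201=60  202=40  203=14  204=52
Waiting(203) = turnaround − burst = 14 − 14 = 0

0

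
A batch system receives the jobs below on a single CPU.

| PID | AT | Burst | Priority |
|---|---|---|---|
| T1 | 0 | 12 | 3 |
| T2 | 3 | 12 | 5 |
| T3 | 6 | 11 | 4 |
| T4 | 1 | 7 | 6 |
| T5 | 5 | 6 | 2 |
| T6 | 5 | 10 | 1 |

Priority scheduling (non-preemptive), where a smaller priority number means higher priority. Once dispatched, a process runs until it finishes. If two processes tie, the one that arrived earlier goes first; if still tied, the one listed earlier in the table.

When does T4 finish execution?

Schedule: | T1 0-12 | T6 12-22 | T5 22-28 | T3 28-39 | T2 39-51 | T4 51-58 |
Completion: T1=12  T2=51  T3=39  T4=58  T5=28  T6=22
Turnaround (C−A): T1=12  T2=48  T3=33  T4=57  T5=23  T6=17

58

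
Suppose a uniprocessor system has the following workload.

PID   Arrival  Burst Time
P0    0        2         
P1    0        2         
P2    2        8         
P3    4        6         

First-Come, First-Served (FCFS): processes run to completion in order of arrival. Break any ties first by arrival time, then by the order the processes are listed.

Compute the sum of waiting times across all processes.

Schedule: | P0 0-2 | P1 2-4 | P2 4-12 | P3 12-18 |
Completion: P0=2  P1=4  P2=12  P3=18
Turnaround (C−A): P0=2  P1=4  P2=10  P3=14
Waiting = turnaround − burst: P0=0, P1=2, P2=2, P3=8
Total waiting = 0 + 2 + 2 + 8 = 12

12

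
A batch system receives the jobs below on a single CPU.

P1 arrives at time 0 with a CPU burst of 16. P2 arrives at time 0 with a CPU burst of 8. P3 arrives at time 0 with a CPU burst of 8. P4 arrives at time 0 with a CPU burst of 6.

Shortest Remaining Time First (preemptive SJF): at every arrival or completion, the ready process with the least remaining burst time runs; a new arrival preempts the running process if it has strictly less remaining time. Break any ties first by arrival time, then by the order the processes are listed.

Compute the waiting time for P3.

Timeline: | P4 0-6 | P2 6-14 | P3 14-22 | P1 22-38 |
Completion: P1=38  P2=14  P3=22  P4=6
Waiting(P3) = turnaround − burst = 22 − 8 = 14

14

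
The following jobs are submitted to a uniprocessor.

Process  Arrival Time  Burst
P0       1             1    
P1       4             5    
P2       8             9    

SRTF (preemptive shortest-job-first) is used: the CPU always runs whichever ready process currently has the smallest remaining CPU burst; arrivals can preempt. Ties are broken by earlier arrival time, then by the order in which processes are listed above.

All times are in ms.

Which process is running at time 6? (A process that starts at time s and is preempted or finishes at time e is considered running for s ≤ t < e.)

Schedule: | idle 0-1 | P0 1-2 | idle 2-4 | P1 4-9 | P2 9-18 |
Completion: P0=2  P1=9  P2=18
Turnaround (C−A): P0=1  P1=5  P2=10

P1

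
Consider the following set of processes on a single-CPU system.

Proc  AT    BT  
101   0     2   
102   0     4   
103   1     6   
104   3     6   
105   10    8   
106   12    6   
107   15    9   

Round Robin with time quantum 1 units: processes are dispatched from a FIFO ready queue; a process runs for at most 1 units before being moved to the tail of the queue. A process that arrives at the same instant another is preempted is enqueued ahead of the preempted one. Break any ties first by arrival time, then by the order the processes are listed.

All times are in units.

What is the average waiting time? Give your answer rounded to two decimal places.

Gantt: | 101 0-1 | 102 1-2 | 103 2-3 | 101 3-4 | 102 4-5 | 104 5-6 | 103 6-7 | 102 7-8 | 104 8-9 | 103 9-10 | 102 10-11 | 104 11-12 | 105 12-13 | 103 13-14 | 106 14-15 | 104 15-16 | 105 16-17 | 103 17-18 | 107 18-19 | 106 19-20 | 104 20-21 | 105 21-22 | 103 22-23 | 107 23-24 | 106 24-25 | 104 25-26 | 105 26-27 | 107 27-28 | 106 28-29 | 105 29-30 | 107 30-31 | 106 31-32 | 105 32-33 | 107 33-34 | 106 34-35 | 105 35-36 | 107 36-37 | 105 37-38 | 107 38-41 |
Completion: 101=4  102=11  103=23  104=26  105=38  106=35  107=41
Turnaround (C−A): 101=4  102=11  103=22  104=23  105=28  106=23  107=26
Waiting times: 101=2, 102=7, 103=16, 104=17, 105=20, 106=17, 107=17
Average waiting = (2+7+16+17+20+17+17) / 7 = 96/7 = 13.71

13.71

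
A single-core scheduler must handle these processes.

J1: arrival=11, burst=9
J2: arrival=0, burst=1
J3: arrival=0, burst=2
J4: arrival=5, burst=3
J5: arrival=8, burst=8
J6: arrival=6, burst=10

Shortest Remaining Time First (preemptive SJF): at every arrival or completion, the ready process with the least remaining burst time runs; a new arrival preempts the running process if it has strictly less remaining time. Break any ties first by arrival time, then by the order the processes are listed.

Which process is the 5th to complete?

J1

Schedule: | J2 0-1 | J3 1-3 | idle 3-5 | J4 5-8 | J5 8-16 | J1 16-25 | J6 25-35 |
Completion: J1=25  J2=1  J3=3  J4=8  J5=16  J6=35
Turnaround (C−A): J1=14  J2=1  J3=3  J4=3  J5=8  J6=29
Finish order: J2 → J3 → J4 → J5 → J1 → J6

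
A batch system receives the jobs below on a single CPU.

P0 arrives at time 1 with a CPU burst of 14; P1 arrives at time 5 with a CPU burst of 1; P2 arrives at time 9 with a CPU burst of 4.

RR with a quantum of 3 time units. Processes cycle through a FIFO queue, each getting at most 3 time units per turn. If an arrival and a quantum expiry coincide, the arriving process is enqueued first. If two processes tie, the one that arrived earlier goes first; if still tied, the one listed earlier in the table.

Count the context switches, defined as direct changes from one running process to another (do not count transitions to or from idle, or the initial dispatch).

Timeline: | idle 0-1 | P0 1-7 | P1 7-8 | P0 8-11 | P2 11-14 | P0 14-17 | P2 17-18 | P0 18-20 |
Completion: P0=20  P1=8  P2=18

6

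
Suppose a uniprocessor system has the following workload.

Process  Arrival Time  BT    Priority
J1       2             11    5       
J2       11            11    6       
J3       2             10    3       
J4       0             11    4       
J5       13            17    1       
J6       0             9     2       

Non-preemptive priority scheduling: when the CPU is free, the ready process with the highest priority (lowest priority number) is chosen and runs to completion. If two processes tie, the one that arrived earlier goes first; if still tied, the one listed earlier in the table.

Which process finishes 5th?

J1

Timeline: | J6 0-9 | J3 9-19 | J5 19-36 | J4 36-47 | J1 47-58 | J2 58-69 |
Completion: J1=58  J2=69  J3=19  J4=47  J5=36  J6=9
Finish order: J6 → J3 → J5 → J4 → J1 → J2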